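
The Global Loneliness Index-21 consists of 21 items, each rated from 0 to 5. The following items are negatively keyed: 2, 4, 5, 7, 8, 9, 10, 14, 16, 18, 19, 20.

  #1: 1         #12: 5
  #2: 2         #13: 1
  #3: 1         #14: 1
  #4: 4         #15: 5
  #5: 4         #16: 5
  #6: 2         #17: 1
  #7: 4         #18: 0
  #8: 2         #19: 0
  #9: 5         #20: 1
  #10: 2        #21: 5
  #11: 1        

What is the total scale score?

Negatively keyed items use 5 − raw:
  item 2: 5 − 2 = 3
  item 4: 5 − 4 = 1
  item 5: 5 − 4 = 1
  item 7: 5 − 4 = 1
  item 8: 5 − 2 = 3
  item 9: 5 − 5 = 0
  item 10: 5 − 2 = 3
  item 14: 5 − 1 = 4
  item 16: 5 − 5 = 0
  item 18: 5 − 0 = 5
  item 19: 5 − 0 = 5
  item 20: 5 − 1 = 4
After reverse-coding: 1, 3, 1, 1, 1, 2, 1, 3, 0, 3, 1, 5, 1, 4, 5, 0, 1, 5, 5, 4, 5
Total = 1 + 3 + 1 + 1 + 1 + 2 + 1 + 3 + 0 + 3 + 1 + 5 + 1 + 4 + 5 + 0 + 1 + 5 + 5 + 4 + 5 = 52

52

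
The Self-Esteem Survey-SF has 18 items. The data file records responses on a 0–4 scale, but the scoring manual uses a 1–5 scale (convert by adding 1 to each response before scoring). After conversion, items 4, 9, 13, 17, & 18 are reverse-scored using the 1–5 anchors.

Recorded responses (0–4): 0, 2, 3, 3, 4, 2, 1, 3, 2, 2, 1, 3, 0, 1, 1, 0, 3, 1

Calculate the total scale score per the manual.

Convert to 1–5: 1, 3, 4, 4, 5, 3, 2, 4, 3, 3, 2, 4, 1, 2, 2, 1, 4, 2
Reverse-coded (on a 1–5 scale, reversed = 6 − raw):
  item 4: 6 − 4 = 2
  item 9: 6 − 3 = 3
  item 13: 6 − 1 = 5
  item 17: 6 − 4 = 2
  item 18: 6 − 2 = 4
Scored: 1, 3, 4, 2, 5, 3, 2, 4, 3, 3, 2, 4, 5, 2, 2, 1, 2, 4
Total = 52

52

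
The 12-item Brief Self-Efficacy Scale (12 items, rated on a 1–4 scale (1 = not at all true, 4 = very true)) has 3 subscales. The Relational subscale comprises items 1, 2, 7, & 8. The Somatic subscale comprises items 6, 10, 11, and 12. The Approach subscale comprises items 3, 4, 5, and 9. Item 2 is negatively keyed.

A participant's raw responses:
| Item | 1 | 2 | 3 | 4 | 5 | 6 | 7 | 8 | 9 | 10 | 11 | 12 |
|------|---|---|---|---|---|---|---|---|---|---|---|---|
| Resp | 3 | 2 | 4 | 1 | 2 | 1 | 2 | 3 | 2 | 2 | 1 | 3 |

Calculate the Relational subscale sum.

11

Relational items: 1, 2, 7, 8.
Of these, item 2 is negatively keyed; on a 1–4 scale, reversed = 5 − raw.
  item 1: 3
  item 2: 5 − 2 = 3
  item 7: 2
  item 8: 3
Sum = 3 + 3 + 2 + 3 = 11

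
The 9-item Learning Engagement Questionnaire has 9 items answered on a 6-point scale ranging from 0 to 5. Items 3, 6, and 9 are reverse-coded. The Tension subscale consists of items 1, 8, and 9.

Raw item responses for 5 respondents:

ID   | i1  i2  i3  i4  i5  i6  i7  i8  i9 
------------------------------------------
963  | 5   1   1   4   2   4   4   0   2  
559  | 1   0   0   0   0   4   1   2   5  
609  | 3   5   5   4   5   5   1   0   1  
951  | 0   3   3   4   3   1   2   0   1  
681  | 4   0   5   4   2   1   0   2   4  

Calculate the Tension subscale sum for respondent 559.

3

Respondent 559 raw: 1, 0, 0, 0, 0, 4, 1, 2, 5.
Tension items: 1, 8, 9.
Reverse-coded (reverse-coded value = 5 − response):
  item 1: 1
  item 8: 2
  item 9: 5 − 5 = 0
Sum = 1 + 2 + 0 = 3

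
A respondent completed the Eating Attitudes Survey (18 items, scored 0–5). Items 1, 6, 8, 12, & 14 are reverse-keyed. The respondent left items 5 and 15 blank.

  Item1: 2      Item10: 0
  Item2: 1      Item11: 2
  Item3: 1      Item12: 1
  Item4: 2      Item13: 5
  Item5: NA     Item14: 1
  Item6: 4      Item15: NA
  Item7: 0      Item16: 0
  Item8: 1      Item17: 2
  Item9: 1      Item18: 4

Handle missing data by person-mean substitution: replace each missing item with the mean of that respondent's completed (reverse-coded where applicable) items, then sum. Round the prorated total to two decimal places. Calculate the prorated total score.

Reverse-coded (on a 0–5 scale, reversed = 5 − raw):
  item 1: 5 − 2 = 3
  item 6: 5 − 4 = 1
  item 8: 5 − 1 = 4
  item 12: 5 − 1 = 4
  item 14: 5 − 1 = 4
Completed scored items (16 of 18): 3, 1, 1, 2, 1, 0, 4, 1, 0, 2, 4, 5, 4, 0, 2, 4; sum = 34.
Person mean = 34 / 16 ≈ 2.1250
Prorated total = (34 / 16) × 18 = 38.25 (to 2 dp)

38.25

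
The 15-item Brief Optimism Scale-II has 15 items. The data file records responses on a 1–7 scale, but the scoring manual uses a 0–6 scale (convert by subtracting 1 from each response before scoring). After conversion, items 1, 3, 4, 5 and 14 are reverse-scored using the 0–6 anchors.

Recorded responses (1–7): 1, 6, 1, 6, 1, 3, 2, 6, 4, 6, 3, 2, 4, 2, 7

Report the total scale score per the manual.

Convert to 0–6: 0, 5, 0, 5, 0, 2, 1, 5, 3, 5, 2, 1, 3, 1, 6
Reverse-coded (on a 0–6 scale, reversed = 6 − raw):
  item 1: 6 − 0 = 6
  item 3: 6 − 0 = 6
  item 4: 6 − 5 = 1
  item 5: 6 − 0 = 6
  item 14: 6 − 1 = 5
Scored: 6, 5, 6, 1, 6, 2, 1, 5, 3, 5, 2, 1, 3, 5, 6
Total = 57

57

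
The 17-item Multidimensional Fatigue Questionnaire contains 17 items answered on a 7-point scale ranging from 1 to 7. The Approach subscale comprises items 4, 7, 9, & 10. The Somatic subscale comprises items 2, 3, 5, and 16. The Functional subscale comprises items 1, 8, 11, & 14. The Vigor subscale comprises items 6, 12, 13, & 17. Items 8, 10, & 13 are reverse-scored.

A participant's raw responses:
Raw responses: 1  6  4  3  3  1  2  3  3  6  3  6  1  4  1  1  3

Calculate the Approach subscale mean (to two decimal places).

Approach items: 4, 7, 9, 10.
Of these, item 10 is reverse-scored; reverse-coded value = 8 − response.
  item 4: 3
  item 7: 2
  item 9: 3
  item 10: 8 − 6 = 2
Sum = 3 + 2 + 3 + 2 = 10
Mean = 10 / 4 = 2.50

2.50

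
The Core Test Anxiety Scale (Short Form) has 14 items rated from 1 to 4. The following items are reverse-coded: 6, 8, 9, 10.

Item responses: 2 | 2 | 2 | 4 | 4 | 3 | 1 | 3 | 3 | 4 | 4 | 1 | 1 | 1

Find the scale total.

29

Raw sum = 35. Reverse-coded items: 6, 8, 9, 10; their raw sum = 13.
Each reversal replaces raw with 5 − raw, changing the total by 5 − 2·raw per item.
Total = 35 + 4·5 − 2·13 = 35 + 20 − 26 = 29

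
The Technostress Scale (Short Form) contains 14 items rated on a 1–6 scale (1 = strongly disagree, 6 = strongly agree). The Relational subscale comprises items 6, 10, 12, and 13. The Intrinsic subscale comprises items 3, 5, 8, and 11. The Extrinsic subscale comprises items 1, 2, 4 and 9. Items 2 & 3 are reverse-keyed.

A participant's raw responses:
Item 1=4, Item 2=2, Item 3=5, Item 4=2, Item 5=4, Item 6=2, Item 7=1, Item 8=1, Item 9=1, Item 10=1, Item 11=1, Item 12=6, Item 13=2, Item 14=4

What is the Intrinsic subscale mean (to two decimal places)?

2.00

Intrinsic items: 3, 5, 8, 11.
Of these, item 3 is reverse-keyed; on a 1–6 scale, reversed = 7 − raw.
  item 3: 7 − 5 = 2
  item 5: 4
  item 8: 1
  item 11: 1
Sum = 2 + 4 + 1 + 1 = 8
Mean = 8 / 4 = 2.00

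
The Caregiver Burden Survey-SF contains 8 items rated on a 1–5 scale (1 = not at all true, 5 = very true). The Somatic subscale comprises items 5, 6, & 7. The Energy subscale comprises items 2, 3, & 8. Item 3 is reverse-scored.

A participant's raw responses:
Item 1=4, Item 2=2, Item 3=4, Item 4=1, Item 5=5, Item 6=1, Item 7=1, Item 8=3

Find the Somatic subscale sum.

7

Somatic items: 5, 6, 7.
  item 5: 5
  item 6: 1
  item 7: 1
Sum = 5 + 1 + 1 = 7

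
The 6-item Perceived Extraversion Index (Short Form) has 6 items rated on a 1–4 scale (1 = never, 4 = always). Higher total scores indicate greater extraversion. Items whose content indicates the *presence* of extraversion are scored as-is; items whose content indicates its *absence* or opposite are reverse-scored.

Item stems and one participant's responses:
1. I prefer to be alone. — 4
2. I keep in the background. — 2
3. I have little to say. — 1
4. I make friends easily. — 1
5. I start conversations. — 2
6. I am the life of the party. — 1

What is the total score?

12

Items 1, 2, 3 describe the absence/opposite of extraversion → reverse-score.
reverse-coded value = 5 − response.
  item 1: 5 − 4 = 1
  item 2: 5 − 2 = 3
  item 3: 5 − 1 = 4
  item 4: 1
  item 5: 2
  item 6: 1
Total = 1 + 3 + 4 + 1 + 2 + 1 = 12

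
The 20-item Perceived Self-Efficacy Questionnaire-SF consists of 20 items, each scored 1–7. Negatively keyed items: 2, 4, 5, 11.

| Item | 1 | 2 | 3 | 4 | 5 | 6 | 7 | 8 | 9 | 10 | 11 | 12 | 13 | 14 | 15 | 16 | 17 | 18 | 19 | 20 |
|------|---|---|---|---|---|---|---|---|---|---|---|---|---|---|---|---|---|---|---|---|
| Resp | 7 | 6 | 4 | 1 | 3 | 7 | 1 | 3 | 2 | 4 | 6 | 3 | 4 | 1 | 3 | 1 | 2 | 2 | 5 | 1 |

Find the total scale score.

66

Apply reverse scoring (on a 1–7 scale, reversed = 8 − raw):
  item 2: 8 − 6 = 2
  item 4: 8 − 1 = 7
  item 5: 8 − 3 = 5
  item 11: 8 − 6 = 2
Scored items: 7, 2, 4, 7, 5, 7, 1, 3, 2, 4, 2, 3, 4, 1, 3, 1, 2, 2, 5, 1
Total = 7 + 2 + 4 + 7 + 5 + 7 + 1 + 3 + 2 + 4 + 2 + 3 + 4 + 1 + 3 + 1 + 2 + 2 + 5 + 1 = 66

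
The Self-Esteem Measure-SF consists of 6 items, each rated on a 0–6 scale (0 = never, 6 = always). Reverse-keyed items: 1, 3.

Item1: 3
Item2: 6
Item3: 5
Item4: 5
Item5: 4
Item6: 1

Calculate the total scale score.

Reverse-coded items (reversed = (0+6) − raw = 6 − raw):
  item 1: 6 − 3 = 3
  item 3: 6 − 5 = 1
Scored items: 3, 6, 1, 5, 4, 1
Total = 3 + 6 + 1 + 5 + 4 + 1 = 20

20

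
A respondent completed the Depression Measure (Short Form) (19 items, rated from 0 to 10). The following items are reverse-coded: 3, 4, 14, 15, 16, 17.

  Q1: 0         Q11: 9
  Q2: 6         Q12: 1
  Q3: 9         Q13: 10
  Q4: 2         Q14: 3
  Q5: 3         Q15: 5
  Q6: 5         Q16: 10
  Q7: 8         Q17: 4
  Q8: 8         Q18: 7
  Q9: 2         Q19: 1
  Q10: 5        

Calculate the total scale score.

Raw sum = 98. Reverse-coded items: 3, 4, 14, 15, 16, 17; their raw sum = 33.
Each reversal replaces raw with 10 − raw, changing the total by 10 − 2·raw per item.
Total = 98 + 6·10 − 2·33 = 98 + 60 − 66 = 92

92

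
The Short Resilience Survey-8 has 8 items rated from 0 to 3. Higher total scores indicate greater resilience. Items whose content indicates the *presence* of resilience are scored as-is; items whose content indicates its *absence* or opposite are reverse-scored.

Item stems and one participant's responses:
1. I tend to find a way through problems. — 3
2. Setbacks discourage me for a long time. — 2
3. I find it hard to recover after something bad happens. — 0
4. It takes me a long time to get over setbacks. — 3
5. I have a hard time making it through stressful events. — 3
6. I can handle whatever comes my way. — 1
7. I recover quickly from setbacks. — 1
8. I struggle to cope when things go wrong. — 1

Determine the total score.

Items 2, 3, 4, 5, 8 describe the absence/opposite of resilience → reverse-score.
on a 0–3 scale, reversed = 3 − raw.
  item 1: 3
  item 2: 3 − 2 = 1
  item 3: 3 − 0 = 3
  item 4: 3 − 3 = 0
  item 5: 3 − 3 = 0
  item 6: 1
  item 7: 1
  item 8: 3 − 1 = 2
Total = 3 + 1 + 3 + 0 + 0 + 1 + 1 + 2 = 11

11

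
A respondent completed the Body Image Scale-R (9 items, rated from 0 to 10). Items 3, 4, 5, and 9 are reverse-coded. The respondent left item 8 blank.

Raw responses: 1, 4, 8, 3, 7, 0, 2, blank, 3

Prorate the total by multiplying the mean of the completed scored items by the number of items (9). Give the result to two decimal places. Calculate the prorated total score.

29.25

Reverse-coded (reverse-coded value = 10 − response):
  item 3: 10 − 8 = 2
  item 4: 10 − 3 = 7
  item 5: 10 − 7 = 3
  item 9: 10 − 3 = 7
Completed scored items (8 of 9): 1, 4, 2, 7, 3, 0, 2, 7; sum = 26.
Person mean = 26 / 8 ≈ 3.2500
Prorated total = (26 / 8) × 9 = 29.25 (to 2 dp)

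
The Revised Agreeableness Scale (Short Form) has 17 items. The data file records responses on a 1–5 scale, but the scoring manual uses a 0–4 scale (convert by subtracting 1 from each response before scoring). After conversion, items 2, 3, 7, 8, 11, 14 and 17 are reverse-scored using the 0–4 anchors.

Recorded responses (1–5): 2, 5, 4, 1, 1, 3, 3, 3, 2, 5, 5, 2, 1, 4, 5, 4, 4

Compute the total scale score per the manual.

Convert to 0–4: 1, 4, 3, 0, 0, 2, 2, 2, 1, 4, 4, 1, 0, 3, 4, 3, 3
Reverse-coded (reverse-coded value = 4 − response):
  item 2: 4 − 4 = 0
  item 3: 4 − 3 = 1
  item 7: 4 − 2 = 2
  item 8: 4 − 2 = 2
  item 11: 4 − 4 = 0
  item 14: 4 − 3 = 1
  item 17: 4 − 3 = 1
Scored: 1, 0, 1, 0, 0, 2, 2, 2, 1, 4, 0, 1, 0, 1, 4, 3, 1
Total = 23

23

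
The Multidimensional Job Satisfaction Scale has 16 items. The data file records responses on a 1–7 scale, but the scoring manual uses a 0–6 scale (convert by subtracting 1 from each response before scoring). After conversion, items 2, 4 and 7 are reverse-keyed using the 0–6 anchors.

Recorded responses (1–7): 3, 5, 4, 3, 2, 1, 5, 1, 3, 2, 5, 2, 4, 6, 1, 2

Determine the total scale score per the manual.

Convert to 0–6: 2, 4, 3, 2, 1, 0, 4, 0, 2, 1, 4, 1, 3, 5, 0, 1
Reverse-coded (reversed = (0+6) − raw = 6 − raw):
  item 2: 6 − 4 = 2
  item 4: 6 − 2 = 4
  item 7: 6 − 4 = 2
Scored: 2, 2, 3, 4, 1, 0, 2, 0, 2, 1, 4, 1, 3, 5, 0, 1
Total = 31

31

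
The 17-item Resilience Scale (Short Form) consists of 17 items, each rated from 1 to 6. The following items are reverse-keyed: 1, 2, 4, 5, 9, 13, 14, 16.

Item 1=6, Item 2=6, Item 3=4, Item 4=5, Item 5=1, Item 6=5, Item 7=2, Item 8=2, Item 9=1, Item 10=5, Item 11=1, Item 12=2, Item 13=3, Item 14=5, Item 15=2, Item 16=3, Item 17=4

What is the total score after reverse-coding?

53

Raw sum = 57. Reverse-keyed items: 1, 2, 4, 5, 9, 13, 14, 16; their raw sum = 30.
Each reversal replaces raw with 7 − raw, changing the total by 7 − 2·raw per item.
Total = 57 + 8·7 − 2·30 = 57 + 56 − 60 = 53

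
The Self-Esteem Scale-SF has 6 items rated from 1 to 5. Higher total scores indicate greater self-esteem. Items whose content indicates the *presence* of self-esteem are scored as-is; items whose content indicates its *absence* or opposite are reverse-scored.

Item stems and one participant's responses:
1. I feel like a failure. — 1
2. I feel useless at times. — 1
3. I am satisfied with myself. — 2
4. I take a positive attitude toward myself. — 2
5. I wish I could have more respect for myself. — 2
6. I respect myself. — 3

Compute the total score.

21

Items 1, 2, 5 describe the absence/opposite of self-esteem → reverse-score.
reverse-coded value = 6 − response.
  item 1: 6 − 1 = 5
  item 2: 6 − 1 = 5
  item 3: 2
  item 4: 2
  item 5: 6 − 2 = 4
  item 6: 3
Total = 5 + 5 + 2 + 2 + 4 + 3 = 21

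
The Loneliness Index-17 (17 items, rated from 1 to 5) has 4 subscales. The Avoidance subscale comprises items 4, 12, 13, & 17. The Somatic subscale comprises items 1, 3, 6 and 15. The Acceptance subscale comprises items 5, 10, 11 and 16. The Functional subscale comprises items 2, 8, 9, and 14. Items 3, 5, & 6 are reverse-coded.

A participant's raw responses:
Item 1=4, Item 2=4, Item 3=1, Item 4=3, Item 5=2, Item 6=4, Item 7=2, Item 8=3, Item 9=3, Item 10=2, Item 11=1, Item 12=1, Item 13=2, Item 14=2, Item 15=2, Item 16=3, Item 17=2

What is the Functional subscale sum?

12

Functional items: 2, 8, 9, 14.
  item 2: 4
  item 8: 3
  item 9: 3
  item 14: 2
Sum = 4 + 3 + 3 + 2 = 12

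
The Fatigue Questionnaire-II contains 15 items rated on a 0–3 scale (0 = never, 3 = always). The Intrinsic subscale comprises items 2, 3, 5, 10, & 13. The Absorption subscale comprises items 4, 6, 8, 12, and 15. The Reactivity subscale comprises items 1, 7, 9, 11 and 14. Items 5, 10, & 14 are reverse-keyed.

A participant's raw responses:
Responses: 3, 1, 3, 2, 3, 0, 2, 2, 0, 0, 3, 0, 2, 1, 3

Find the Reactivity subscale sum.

Reactivity items: 1, 7, 9, 11, 14.
Of these, item 14 is reverse-keyed; on a 0–3 scale, reversed = 3 − raw.
  item 1: 3
  item 7: 2
  item 9: 0
  item 11: 3
  item 14: 3 − 1 = 2
Sum = 3 + 2 + 0 + 3 + 2 = 10

10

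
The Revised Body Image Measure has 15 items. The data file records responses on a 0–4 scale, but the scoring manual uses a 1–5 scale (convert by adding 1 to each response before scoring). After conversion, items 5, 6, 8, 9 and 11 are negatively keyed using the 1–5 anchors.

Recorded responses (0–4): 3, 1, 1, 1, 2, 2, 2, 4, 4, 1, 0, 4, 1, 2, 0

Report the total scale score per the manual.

Convert to 1–5: 4, 2, 2, 2, 3, 3, 3, 5, 5, 2, 1, 5, 2, 3, 1
Reverse-coded (reverse-coded value = 6 − response):
  item 5: 6 − 3 = 3
  item 6: 6 − 3 = 3
  item 8: 6 − 5 = 1
  item 9: 6 − 5 = 1
  item 11: 6 − 1 = 5
Scored: 4, 2, 2, 2, 3, 3, 3, 1, 1, 2, 5, 5, 2, 3, 1
Total = 39

39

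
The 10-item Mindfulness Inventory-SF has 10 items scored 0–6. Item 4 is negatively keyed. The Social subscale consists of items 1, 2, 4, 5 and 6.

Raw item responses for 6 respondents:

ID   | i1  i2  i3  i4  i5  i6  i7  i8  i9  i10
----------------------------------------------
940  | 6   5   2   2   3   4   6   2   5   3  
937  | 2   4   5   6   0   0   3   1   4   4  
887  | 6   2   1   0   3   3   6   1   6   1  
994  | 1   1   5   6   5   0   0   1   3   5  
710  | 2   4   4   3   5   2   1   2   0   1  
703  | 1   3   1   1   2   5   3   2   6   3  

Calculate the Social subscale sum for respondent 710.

16

Respondent 710 raw: 2, 4, 4, 3, 5, 2, 1, 2, 0, 1.
Social items: 1, 2, 4, 5, 6.
Reverse-coded (reverse-coded value = 6 − response):
  item 1: 2
  item 2: 4
  item 4: 6 − 3 = 3
  item 5: 5
  item 6: 2
Sum = 2 + 4 + 3 + 5 + 2 = 16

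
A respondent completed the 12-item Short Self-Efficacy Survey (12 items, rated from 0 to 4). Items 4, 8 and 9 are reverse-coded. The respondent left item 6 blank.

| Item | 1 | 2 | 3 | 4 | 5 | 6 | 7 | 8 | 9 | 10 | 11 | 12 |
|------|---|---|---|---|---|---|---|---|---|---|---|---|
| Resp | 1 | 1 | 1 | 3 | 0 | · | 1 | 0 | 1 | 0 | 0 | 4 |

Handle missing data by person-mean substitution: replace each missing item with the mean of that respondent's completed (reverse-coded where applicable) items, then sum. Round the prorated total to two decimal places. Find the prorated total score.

Reverse-coded (on a 0–4 scale, reversed = 4 − raw):
  item 4: 4 − 3 = 1
  item 8: 4 − 0 = 4
  item 9: 4 − 1 = 3
Completed scored items (11 of 12): 1, 1, 1, 1, 0, 1, 4, 3, 0, 0, 4; sum = 16.
Person mean = 16 / 11 ≈ 1.4545
Prorated total = (16 / 11) × 12 = 17.45 (to 2 dp)

17.45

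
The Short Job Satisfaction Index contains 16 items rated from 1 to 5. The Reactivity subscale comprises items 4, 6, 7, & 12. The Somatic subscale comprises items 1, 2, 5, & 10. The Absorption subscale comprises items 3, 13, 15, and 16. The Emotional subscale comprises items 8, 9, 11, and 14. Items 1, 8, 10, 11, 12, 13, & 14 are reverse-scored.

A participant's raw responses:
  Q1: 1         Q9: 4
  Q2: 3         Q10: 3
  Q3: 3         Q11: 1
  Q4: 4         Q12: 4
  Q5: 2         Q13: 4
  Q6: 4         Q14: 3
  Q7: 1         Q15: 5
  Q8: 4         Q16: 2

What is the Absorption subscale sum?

Absorption items: 3, 13, 15, 16.
Of these, item 13 is reverse-scored; reverse-coded value = 6 − response.
  item 3: 3
  item 13: 6 − 4 = 2
  item 15: 5
  item 16: 2
Sum = 3 + 2 + 5 + 2 = 12

12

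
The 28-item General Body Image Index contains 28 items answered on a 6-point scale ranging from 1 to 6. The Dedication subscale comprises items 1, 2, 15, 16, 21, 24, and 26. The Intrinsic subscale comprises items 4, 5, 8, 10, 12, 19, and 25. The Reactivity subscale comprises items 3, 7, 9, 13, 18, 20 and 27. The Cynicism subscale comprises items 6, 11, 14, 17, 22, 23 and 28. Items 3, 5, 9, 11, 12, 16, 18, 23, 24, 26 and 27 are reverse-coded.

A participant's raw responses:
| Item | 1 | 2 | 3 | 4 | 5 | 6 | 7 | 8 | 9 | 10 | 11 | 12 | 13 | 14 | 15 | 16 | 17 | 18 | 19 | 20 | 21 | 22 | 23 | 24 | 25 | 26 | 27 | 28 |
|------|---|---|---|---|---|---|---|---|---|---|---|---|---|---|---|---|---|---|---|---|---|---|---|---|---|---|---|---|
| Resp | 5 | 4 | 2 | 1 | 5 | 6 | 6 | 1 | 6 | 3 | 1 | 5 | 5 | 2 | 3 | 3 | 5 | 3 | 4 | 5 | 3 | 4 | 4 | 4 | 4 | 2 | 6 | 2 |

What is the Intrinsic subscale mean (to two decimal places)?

2.43

Intrinsic items: 4, 5, 8, 10, 12, 19, 25.
Of these, items 5 and 12 are reverse-coded; reversed = (1+6) − raw = 7 − raw.
  item 4: 1
  item 5: 7 − 5 = 2
  item 8: 1
  item 10: 3
  item 12: 7 − 5 = 2
  item 19: 4
  item 25: 4
Sum = 1 + 2 + 1 + 3 + 2 + 4 + 4 = 17
Mean = 17 / 7 = 2.43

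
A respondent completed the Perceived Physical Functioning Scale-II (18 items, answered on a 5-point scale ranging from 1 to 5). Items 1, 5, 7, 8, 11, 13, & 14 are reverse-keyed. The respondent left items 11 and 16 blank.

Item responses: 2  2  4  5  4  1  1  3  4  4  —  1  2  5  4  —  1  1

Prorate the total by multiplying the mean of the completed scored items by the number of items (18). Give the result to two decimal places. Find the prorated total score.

Reverse-coded (on a 1–5 scale, reversed = 6 − raw):
  item 1: 6 − 2 = 4
  item 5: 6 − 4 = 2
  item 7: 6 − 1 = 5
  item 8: 6 − 3 = 3
  item 13: 6 − 2 = 4
  item 14: 6 − 5 = 1
Completed scored items (16 of 18): 4, 2, 4, 5, 2, 1, 5, 3, 4, 4, 1, 4, 1, 4, 1, 1; sum = 46.
Person mean = 46 / 16 ≈ 2.8750
Prorated total = (46 / 16) × 18 = 51.75 (to 2 dp)

51.75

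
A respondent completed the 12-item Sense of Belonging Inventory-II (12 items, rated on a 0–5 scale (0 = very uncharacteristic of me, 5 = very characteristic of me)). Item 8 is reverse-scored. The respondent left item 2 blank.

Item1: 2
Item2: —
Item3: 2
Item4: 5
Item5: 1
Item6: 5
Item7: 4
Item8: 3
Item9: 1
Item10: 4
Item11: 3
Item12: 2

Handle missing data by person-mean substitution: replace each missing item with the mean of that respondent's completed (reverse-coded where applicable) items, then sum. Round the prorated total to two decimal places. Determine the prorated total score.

33.82

Reverse-coded (reversed = (0+5) − raw = 5 − raw):
  item 8: 5 − 3 = 2
Completed scored items (11 of 12): 2, 2, 5, 1, 5, 4, 2, 1, 4, 3, 2; sum = 31.
Person mean = 31 / 11 ≈ 2.8182
Prorated total = (31 / 11) × 12 = 33.82 (to 2 dp)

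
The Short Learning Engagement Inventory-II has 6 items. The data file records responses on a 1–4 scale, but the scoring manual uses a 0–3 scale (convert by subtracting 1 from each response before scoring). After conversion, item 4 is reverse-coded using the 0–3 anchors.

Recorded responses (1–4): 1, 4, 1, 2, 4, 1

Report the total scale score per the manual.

Convert to 0–3: 0, 3, 0, 1, 3, 0
Reverse-coded (on a 0–3 scale, reversed = 3 − raw):
  item 4: 3 − 1 = 2
Scored: 0, 3, 0, 2, 3, 0
Total = 8

8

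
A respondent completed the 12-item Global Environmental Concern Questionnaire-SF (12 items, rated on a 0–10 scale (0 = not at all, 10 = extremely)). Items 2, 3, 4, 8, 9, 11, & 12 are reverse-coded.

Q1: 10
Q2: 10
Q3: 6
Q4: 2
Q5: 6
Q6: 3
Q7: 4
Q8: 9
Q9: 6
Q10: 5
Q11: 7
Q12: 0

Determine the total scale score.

58

Reversing items 2, 3, 4, 8, 9, 11, and 12 with 10 − raw:
Total = 10 + (10−10) + (10−6) + (10−2) + 6 + 3 + 4 + (10−9) + (10−6) + 5 + (10−7) + (10−0)
      = 10 + 0 + 4 + 8 + 6 + 3 + 4 + 1 + 4 + 5 + 3 + 10 = 58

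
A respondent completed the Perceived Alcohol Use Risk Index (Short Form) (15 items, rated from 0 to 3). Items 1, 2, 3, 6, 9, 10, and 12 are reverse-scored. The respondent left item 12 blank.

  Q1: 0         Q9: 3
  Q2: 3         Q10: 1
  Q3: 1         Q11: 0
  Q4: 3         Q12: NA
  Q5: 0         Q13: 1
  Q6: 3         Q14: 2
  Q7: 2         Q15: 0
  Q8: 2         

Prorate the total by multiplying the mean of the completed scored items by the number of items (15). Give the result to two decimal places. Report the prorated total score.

18.21

Reverse-coded (reverse-coded value = 3 − response):
  item 1: 3 − 0 = 3
  item 2: 3 − 3 = 0
  item 3: 3 − 1 = 2
  item 6: 3 − 3 = 0
  item 9: 3 − 3 = 0
  item 10: 3 − 1 = 2
Completed scored items (14 of 15): 3, 0, 2, 3, 0, 0, 2, 2, 0, 2, 0, 1, 2, 0; sum = 17.
Person mean = 17 / 14 ≈ 1.2143
Prorated total = (17 / 14) × 15 = 18.21 (to 2 dp)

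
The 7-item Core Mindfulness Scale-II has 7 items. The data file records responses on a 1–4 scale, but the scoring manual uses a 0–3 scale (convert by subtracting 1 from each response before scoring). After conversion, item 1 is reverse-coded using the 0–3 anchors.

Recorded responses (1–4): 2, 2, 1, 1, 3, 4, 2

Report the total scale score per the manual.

Convert to 0–3: 1, 1, 0, 0, 2, 3, 1
Reverse-coded (reverse-coded value = 3 − response):
  item 1: 3 − 1 = 2
Scored: 2, 1, 0, 0, 2, 3, 1
Total = 9

9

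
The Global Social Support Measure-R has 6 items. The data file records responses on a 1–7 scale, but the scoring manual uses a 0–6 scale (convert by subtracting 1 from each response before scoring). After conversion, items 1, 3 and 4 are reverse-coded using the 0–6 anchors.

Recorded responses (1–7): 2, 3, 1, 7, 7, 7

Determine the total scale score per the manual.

25

Convert to 0–6: 1, 2, 0, 6, 6, 6
Reverse-coded (on a 0–6 scale, reversed = 6 − raw):
  item 1: 6 − 1 = 5
  item 3: 6 − 0 = 6
  item 4: 6 − 6 = 0
Scored: 5, 2, 6, 0, 6, 6
Total = 25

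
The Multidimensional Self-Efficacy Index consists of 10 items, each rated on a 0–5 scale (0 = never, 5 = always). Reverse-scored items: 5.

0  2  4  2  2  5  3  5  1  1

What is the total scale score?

26

Raw sum = 25. Reverse-scored items: 5; their raw sum = 2.
Each reversal replaces raw with 5 − raw, changing the total by 5 − 2·raw per item.
Total = 25 + 1·5 − 2·2 = 25 + 5 − 4 = 26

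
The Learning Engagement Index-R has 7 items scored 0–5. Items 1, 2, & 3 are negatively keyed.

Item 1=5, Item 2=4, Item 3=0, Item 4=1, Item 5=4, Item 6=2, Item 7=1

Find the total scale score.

Reversing items 1, 2, & 3 with 5 − raw:
Total = (5−5) + (5−4) + (5−0) + 1 + 4 + 2 + 1
      = 0 + 1 + 5 + 1 + 4 + 2 + 1 = 14

14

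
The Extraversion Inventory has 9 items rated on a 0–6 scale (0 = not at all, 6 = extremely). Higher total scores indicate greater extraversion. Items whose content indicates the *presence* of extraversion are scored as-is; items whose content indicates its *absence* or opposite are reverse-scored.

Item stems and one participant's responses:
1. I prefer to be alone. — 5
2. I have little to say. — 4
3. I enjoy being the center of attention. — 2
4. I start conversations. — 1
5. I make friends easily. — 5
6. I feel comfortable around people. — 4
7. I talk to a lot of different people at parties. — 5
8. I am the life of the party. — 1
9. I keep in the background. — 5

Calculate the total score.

Items 1, 2, 9 describe the absence/opposite of extraversion → reverse-score.
on a 0–6 scale, reversed = 6 − raw.
  item 1: 6 − 5 = 1
  item 2: 6 − 4 = 2
  item 3: 2
  item 4: 1
  item 5: 5
  item 6: 4
  item 7: 5
  item 8: 1
  item 9: 6 − 5 = 1
Total = 1 + 2 + 2 + 1 + 5 + 4 + 5 + 1 + 1 = 22

22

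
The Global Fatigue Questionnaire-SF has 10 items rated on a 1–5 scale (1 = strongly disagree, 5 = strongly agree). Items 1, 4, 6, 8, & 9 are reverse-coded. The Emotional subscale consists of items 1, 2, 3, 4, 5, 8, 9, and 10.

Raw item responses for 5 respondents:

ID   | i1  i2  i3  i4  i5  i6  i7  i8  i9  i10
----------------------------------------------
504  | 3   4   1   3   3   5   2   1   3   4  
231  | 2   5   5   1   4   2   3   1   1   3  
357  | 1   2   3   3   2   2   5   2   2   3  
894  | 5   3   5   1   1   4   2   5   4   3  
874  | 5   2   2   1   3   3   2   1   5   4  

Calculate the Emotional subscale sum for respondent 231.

Respondent 231 raw: 2, 5, 5, 1, 4, 2, 3, 1, 1, 3.
Emotional items: 1, 2, 3, 4, 5, 8, 9, 10.
Reverse-coded (reverse-coded value = 6 − response):
  item 1: 6 − 2 = 4
  item 2: 5
  item 3: 5
  item 4: 6 − 1 = 5
  item 5: 4
  item 8: 6 − 1 = 5
  item 9: 6 − 1 = 5
  item 10: 3
Sum = 4 + 5 + 5 + 5 + 4 + 5 + 5 + 3 = 36

36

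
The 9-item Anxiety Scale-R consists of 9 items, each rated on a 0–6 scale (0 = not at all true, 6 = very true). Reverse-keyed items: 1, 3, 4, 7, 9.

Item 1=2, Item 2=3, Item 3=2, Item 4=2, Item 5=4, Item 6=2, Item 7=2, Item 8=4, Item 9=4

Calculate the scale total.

31

Reverse-keyed items use 6 − raw:
  item 1: 6 − 2 = 4
  item 3: 6 − 2 = 4
  item 4: 6 − 2 = 4
  item 7: 6 − 2 = 4
  item 9: 6 − 4 = 2
Scored items: 4, 3, 4, 4, 4, 2, 4, 4, 2
Total = 4 + 3 + 4 + 4 + 4 + 2 + 4 + 4 + 2 = 31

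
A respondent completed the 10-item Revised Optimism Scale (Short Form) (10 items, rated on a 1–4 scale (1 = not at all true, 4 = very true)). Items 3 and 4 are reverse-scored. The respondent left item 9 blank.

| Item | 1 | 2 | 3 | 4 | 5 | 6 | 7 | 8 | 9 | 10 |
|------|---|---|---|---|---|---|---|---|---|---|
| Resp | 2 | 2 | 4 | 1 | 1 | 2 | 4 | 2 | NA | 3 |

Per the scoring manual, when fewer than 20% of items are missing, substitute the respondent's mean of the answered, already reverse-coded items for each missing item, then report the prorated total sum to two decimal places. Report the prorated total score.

Reverse-coded (reversed = (1+4) − raw = 5 − raw):
  item 3: 5 − 4 = 1
  item 4: 5 − 1 = 4
Completed scored items (9 of 10): 2, 2, 1, 4, 1, 2, 4, 2, 3; sum = 21.
Person mean = 21 / 9 ≈ 2.3333
Prorated total = (21 / 9) × 10 = 23.33 (to 2 dp)

23.33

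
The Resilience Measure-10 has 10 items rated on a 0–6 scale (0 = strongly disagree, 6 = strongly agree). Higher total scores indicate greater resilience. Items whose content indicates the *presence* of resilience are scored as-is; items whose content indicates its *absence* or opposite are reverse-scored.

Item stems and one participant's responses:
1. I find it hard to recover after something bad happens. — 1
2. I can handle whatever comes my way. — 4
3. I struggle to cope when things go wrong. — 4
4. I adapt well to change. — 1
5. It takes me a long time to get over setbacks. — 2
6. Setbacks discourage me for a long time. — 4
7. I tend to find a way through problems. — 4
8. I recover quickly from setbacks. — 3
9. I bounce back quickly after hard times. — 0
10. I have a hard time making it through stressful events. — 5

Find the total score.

Items 1, 3, 5, 6, 10 describe the absence/opposite of resilience → reverse-score.
reversed = (0+6) − raw = 6 − raw.
  item 1: 6 − 1 = 5
  item 2: 4
  item 3: 6 − 4 = 2
  item 4: 1
  item 5: 6 − 2 = 4
  item 6: 6 − 4 = 2
  item 7: 4
  item 8: 3
  item 9: 0
  item 10: 6 − 5 = 1
Total = 5 + 4 + 2 + 1 + 4 + 2 + 4 + 3 + 0 + 1 = 26

26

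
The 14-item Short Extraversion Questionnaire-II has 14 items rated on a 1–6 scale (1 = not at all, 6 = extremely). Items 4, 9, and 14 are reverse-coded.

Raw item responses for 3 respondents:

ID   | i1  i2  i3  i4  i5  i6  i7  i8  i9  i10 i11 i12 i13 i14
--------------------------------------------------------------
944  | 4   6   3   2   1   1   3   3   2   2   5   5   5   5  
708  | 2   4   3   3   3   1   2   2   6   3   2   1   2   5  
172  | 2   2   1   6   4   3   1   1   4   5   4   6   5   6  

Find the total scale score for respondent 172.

Respondent 172 raw: 2, 2, 1, 6, 4, 3, 1, 1, 4, 5, 4, 6, 5, 6.
Reverse-coded (on a 1–6 scale, reversed = 7 − raw):
  item 1: 2
  item 2: 2
  item 3: 1
  item 4: 7 − 6 = 1
  item 5: 4
  item 6: 3
  item 7: 1
  item 8: 1
  item 9: 7 − 4 = 3
  item 10: 5
  item 11: 4
  item 12: 6
  item 13: 5
  item 14: 7 − 6 = 1
Sum = 2 + 2 + 1 + 1 + 4 + 3 + 1 + 1 + 3 + 5 + 4 + 6 + 5 + 1 = 39

39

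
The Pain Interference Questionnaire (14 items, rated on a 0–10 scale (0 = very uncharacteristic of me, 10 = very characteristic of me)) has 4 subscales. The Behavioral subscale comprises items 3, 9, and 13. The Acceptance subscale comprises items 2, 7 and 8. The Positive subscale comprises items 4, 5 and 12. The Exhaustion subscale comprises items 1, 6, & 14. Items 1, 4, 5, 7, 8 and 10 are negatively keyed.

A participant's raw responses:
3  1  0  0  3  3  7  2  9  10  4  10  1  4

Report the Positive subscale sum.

27

Positive items: 4, 5, 12.
Of these, items 4 & 5 are negatively keyed; reversed = (0+10) − raw = 10 − raw.
  item 4: 10 − 0 = 10
  item 5: 10 − 3 = 7
  item 12: 10
Sum = 10 + 7 + 10 = 27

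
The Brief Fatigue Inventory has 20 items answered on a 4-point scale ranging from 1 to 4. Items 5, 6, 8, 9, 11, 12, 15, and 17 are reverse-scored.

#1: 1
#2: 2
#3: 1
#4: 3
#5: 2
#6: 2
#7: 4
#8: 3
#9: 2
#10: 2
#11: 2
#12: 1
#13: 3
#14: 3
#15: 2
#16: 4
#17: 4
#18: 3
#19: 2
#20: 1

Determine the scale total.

51

Apply reverse scoring (reverse-coded value = 5 − response):
  item 5: 5 − 2 = 3
  item 6: 5 − 2 = 3
  item 8: 5 − 3 = 2
  item 9: 5 − 2 = 3
  item 11: 5 − 2 = 3
  item 12: 5 − 1 = 4
  item 15: 5 − 2 = 3
  item 17: 5 − 4 = 1
After reverse-coding: 1, 2, 1, 3, 3, 3, 4, 2, 3, 2, 3, 4, 3, 3, 3, 4, 1, 3, 2, 1
Total = 1 + 2 + 1 + 3 + 3 + 3 + 4 + 2 + 3 + 2 + 3 + 4 + 3 + 3 + 3 + 4 + 1 + 3 + 2 + 1 = 51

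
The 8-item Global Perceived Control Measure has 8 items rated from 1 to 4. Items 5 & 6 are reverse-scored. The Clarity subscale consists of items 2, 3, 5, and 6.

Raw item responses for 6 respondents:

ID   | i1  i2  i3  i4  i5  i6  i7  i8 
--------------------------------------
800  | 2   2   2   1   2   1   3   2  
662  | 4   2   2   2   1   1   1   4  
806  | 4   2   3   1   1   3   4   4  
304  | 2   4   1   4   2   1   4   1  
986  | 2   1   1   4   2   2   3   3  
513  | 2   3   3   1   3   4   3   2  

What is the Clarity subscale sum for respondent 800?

11

Respondent 800 raw: 2, 2, 2, 1, 2, 1, 3, 2.
Clarity items: 2, 3, 5, 6.
Reverse-coded (reversed = (1+4) − raw = 5 − raw):
  item 2: 2
  item 3: 2
  item 5: 5 − 2 = 3
  item 6: 5 − 1 = 4
Sum = 2 + 2 + 3 + 4 = 11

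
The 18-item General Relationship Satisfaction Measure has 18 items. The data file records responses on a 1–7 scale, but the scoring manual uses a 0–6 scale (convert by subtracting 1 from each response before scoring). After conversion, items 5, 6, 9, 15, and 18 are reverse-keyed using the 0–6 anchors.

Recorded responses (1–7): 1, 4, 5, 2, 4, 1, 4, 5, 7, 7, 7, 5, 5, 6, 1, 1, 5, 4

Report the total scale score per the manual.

Convert to 0–6: 0, 3, 4, 1, 3, 0, 3, 4, 6, 6, 6, 4, 4, 5, 0, 0, 4, 3
Reverse-coded (on a 0–6 scale, reversed = 6 − raw):
  item 5: 6 − 3 = 3
  item 6: 6 − 0 = 6
  item 9: 6 − 6 = 0
  item 15: 6 − 0 = 6
  item 18: 6 − 3 = 3
Scored: 0, 3, 4, 1, 3, 6, 3, 4, 0, 6, 6, 4, 4, 5, 6, 0, 4, 3
Total = 62

62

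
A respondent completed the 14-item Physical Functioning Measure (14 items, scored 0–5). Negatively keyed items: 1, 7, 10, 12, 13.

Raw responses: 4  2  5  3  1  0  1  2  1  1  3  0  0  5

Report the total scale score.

Negatively keyed items use 5 − raw:
  item 1: 5 − 4 = 1
  item 7: 5 − 1 = 4
  item 10: 5 − 1 = 4
  item 12: 5 − 0 = 5
  item 13: 5 − 0 = 5
Scored responses: 1, 2, 5, 3, 1, 0, 4, 2, 1, 4, 3, 5, 5, 5
Total = 1 + 2 + 5 + 3 + 1 + 0 + 4 + 2 + 1 + 4 + 3 + 5 + 5 + 5 = 41

41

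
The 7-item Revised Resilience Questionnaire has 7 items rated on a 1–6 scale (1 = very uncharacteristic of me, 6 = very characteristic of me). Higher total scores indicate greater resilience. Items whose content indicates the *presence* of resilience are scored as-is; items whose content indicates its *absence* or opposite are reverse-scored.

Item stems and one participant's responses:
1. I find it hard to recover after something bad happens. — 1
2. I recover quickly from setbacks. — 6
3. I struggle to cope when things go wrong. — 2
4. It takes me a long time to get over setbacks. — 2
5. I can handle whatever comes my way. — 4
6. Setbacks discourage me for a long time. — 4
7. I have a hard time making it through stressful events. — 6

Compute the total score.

Items 1, 3, 4, 6, 7 describe the absence/opposite of resilience → reverse-score.
reversed = (1+6) − raw = 7 − raw.
  item 1: 7 − 1 = 6
  item 2: 6
  item 3: 7 − 2 = 5
  item 4: 7 − 2 = 5
  item 5: 4
  item 6: 7 − 4 = 3
  item 7: 7 − 6 = 1
Total = 6 + 6 + 5 + 5 + 4 + 3 + 1 = 30

30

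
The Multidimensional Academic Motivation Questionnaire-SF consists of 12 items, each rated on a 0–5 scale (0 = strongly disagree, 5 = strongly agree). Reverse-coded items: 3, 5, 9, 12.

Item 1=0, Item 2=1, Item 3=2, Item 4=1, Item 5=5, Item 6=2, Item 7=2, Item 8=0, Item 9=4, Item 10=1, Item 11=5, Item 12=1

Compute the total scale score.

20

Reversing items 3, 5, 9, & 12 with 5 − raw:
Total = 0 + 1 + (5−2) + 1 + (5−5) + 2 + 2 + 0 + (5−4) + 1 + 5 + (5−1)
      = 0 + 1 + 3 + 1 + 0 + 2 + 2 + 0 + 1 + 1 + 5 + 4 = 20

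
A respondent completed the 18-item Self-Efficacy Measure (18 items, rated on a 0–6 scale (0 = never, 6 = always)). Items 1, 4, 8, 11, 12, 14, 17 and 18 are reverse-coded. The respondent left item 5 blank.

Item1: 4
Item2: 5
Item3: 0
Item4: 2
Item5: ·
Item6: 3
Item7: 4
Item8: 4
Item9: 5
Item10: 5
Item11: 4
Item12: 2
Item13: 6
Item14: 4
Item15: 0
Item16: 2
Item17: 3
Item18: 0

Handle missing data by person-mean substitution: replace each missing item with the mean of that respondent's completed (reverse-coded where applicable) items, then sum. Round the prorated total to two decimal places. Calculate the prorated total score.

Reverse-coded (on a 0–6 scale, reversed = 6 − raw):
  item 1: 6 − 4 = 2
  item 4: 6 − 2 = 4
  item 8: 6 − 4 = 2
  item 11: 6 − 4 = 2
  item 12: 6 − 2 = 4
  item 14: 6 − 4 = 2
  item 17: 6 − 3 = 3
  item 18: 6 − 0 = 6
Completed scored items (17 of 18): 2, 5, 0, 4, 3, 4, 2, 5, 5, 2, 4, 6, 2, 0, 2, 3, 6; sum = 55.
Person mean = 55 / 17 ≈ 3.2353
Prorated total = (55 / 17) × 18 = 58.24 (to 2 dp)

58.24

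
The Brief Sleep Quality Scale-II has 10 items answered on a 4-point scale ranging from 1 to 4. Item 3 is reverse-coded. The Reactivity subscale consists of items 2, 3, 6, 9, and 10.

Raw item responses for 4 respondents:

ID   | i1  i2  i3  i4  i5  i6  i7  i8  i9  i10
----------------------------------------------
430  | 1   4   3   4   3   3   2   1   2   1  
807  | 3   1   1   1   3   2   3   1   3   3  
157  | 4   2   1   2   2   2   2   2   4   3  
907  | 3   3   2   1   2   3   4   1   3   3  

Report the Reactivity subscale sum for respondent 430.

12

Respondent 430 raw: 1, 4, 3, 4, 3, 3, 2, 1, 2, 1.
Reactivity items: 2, 3, 6, 9, 10.
Reverse-coded (reverse-coded value = 5 − response):
  item 2: 4
  item 3: 5 − 3 = 2
  item 6: 3
  item 9: 2
  item 10: 1
Sum = 4 + 2 + 3 + 2 + 1 = 12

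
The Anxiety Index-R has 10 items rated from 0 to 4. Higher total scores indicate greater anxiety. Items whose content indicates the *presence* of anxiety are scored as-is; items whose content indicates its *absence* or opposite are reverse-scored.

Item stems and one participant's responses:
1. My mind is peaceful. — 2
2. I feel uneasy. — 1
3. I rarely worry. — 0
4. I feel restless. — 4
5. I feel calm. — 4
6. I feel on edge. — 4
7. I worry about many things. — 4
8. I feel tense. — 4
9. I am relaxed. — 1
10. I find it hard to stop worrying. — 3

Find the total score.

29

Items 1, 3, 5, 9 describe the absence/opposite of anxiety → reverse-score.
on a 0–4 scale, reversed = 4 − raw.
  item 1: 4 − 2 = 2
  item 2: 1
  item 3: 4 − 0 = 4
  item 4: 4
  item 5: 4 − 4 = 0
  item 6: 4
  item 7: 4
  item 8: 4
  item 9: 4 − 1 = 3
  item 10: 3
Total = 2 + 1 + 4 + 4 + 0 + 4 + 4 + 4 + 3 + 3 = 29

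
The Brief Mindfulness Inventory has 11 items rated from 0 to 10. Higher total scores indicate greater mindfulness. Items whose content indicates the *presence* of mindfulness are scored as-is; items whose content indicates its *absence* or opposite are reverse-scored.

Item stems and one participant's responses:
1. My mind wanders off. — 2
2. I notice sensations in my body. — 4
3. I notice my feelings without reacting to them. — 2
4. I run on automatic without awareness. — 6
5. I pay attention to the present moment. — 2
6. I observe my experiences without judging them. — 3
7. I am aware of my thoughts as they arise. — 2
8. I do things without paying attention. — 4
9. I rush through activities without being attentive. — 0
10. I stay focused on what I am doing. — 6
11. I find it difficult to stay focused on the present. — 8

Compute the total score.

Items 1, 4, 8, 9, 11 describe the absence/opposite of mindfulness → reverse-score.
reverse-coded value = 10 − response.
  item 1: 10 − 2 = 8
  item 2: 4
  item 3: 2
  item 4: 10 − 6 = 4
  item 5: 2
  item 6: 3
  item 7: 2
  item 8: 10 − 4 = 6
  item 9: 10 − 0 = 10
  item 10: 6
  item 11: 10 − 8 = 2
Total = 8 + 4 + 2 + 4 + 2 + 3 + 2 + 6 + 10 + 6 + 2 = 49

49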